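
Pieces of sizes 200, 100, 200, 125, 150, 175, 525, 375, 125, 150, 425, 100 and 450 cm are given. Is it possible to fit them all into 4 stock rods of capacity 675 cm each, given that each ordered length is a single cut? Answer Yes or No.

Total = 3100 cm; ⌈3100/675⌉ = 5.
At least 5 stock rods are required, but only 4 are allowed.

No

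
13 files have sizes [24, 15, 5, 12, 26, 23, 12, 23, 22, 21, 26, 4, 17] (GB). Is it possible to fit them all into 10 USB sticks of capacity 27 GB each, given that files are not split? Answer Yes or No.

Yes

A valid assignment using 10 USB sticks:
  USB stick 1: 26 = 26
  USB stick 2: 26 = 26
  USB stick 3: 24 = 24
  USB stick 4: 23 + 4 = 27
  USB stick 5: 23 = 23
  USB stick 6: 22 + 5 = 27
  USB stick 7: 21 = 21
  USB stick 8: 17 = 17
  USB stick 9: 15 + 12 = 27
  USB stick 10: 12 = 12
Every load is within 27 GB, so 10 USB sticks suffice.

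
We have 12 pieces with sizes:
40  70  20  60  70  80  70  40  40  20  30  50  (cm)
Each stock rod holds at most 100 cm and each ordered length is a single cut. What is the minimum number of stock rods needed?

Total = 80 + 70 + 70 + 70 + 60 + 50 + 40 + 40 + 40 + 30 + 20 + 20 = 590 cm.
Lower bound: ⌈590/100⌉ = 6 stock rods.
A packing using 7 stock rods:
  stock rod 1: 80 + 20 = 100
  stock rod 2: 70 + 30 = 100
  stock rod 3: 70 + 20 = 90
  stock rod 4: 70 = 70
  stock rod 5: 60 + 40 = 100
  stock rod 6: 50 + 40 = 90
  stock rod 7: 40 = 40
No arrangement into 6 stock rods stays within capacity, so 7 is optimal.

7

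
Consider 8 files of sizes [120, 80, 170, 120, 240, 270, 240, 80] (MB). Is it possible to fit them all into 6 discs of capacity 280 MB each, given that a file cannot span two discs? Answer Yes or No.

Yes

A valid assignment using 6 discs:
  disc 1: 270 = 270
  disc 2: 240 = 240
  disc 3: 240 = 240
  disc 4: 170 + 80 = 250
  disc 5: 120 + 120 = 240
  disc 6: 80 = 80
Every load is within 280 MB, so 6 discs suffice.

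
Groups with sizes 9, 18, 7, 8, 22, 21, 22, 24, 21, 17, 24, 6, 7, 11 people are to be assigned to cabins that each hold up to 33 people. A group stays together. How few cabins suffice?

Total = 24 + 24 + 22 + 22 + 21 + 21 + 18 + 17 + 11 + 9 + 8 + 7 + 7 + 6 = 217 people.
Lower bound: ⌈217/33⌉ = 7 cabins.
Also, 8 groups each exceed 33/2 people, and no two of those can share a cabin, so at least 8 cabins are needed.
A packing using 8 cabins:
  cabin 1: 24 + 9 = 33
  cabin 2: 24 + 8 = 32
  cabin 3: 22 + 11 = 33
  cabin 4: 22 + 7 = 29
  cabin 5: 21 + 7 = 28
  cabin 6: 21 + 6 = 27
  cabin 7: 18 = 18
  cabin 8: 17 = 17
This matches the lower bound, so 8 is optimal.

8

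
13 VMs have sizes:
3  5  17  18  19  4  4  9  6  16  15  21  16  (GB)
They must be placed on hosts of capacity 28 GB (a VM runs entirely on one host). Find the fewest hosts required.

7

Total = 21 + 19 + 18 + 17 + 16 + 16 + 15 + 9 + 6 + 5 + 4 + 4 + 3 = 153 GB.
Lower bound: ⌈153/28⌉ = 6 hosts.
Also, 7 VMs each exceed 14 GB, and no two of those can share a host, so at least 7 hosts are needed.
A packing using 7 hosts:
  host 1: 21 + 6 = 27
  host 2: 19 + 9 = 28
  host 3: 18 + 5 + 4 = 27
  host 4: 17 + 4 + 3 = 24
  host 5: 16 = 16
  host 6: 16 = 16
  host 7: 15 = 15
This matches the lower bound, so 7 is optimal.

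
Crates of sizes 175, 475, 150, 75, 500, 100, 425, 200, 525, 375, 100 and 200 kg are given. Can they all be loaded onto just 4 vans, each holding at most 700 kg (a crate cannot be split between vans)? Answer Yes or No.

Total = 3300 kg; ⌈3300/700⌉ = 5.
At least 5 vans are required, but only 4 are allowed.

No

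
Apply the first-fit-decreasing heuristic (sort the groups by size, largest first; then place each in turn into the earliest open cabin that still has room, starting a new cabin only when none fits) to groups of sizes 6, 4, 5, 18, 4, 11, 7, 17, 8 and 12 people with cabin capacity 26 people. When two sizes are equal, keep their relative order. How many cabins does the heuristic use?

4

Sorted descending: 18, 17, 12, 11, 8, 7, 6, 5, 4, 4.
  18 → cabin 1 (new)  [load 18/26]
  17 → cabin 2 (new)  [load 17/26]
  12 → cabin 3 (new)  [load 12/26]
  11 → cabin 3  [load 23/26]
  8 → cabin 1  [load 26/26]
  7 → cabin 2  [load 24/26]
  6 → cabin 4 (new)  [load 6/26]
  5 → cabin 4  [load 11/26]
  4 → cabin 4  [load 15/26]
  4 → cabin 4  [load 19/26]
4 cabins opened.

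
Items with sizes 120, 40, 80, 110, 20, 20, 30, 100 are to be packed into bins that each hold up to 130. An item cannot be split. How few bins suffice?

Total = 120 + 110 + 100 + 80 + 40 + 30 + 20 + 20 = 520.
Lower bound: ⌈520/130⌉ = 4 bins.
A packing using 5 bins:
  bin 1: 120 = 120
  bin 2: 110 + 20 = 130
  bin 3: 100 + 30 = 130
  bin 4: 80 + 40 = 120
  bin 5: 20 = 20
No arrangement into 4 bins stays within capacity, so 5 is optimal.

5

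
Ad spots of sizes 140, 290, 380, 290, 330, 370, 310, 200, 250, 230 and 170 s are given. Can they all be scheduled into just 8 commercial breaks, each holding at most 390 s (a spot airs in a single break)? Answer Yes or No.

No

Total = 2960 s; ⌈2960/390⌉ = 8.
9 ad spots each exceed half the capacity and cannot share a break, forcing at least 9 commercial breaks.
At least 9 commercial breaks are required, but only 8 are allowed.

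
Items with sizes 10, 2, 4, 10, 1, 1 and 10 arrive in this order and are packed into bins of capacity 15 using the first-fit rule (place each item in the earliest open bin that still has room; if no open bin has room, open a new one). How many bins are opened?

3

  10 → bin 1 (new)  [load 10/15]
  2 → bin 1  [load 12/15]
  4 → bin 2 (new)  [load 4/15]
  10 → bin 2  [load 14/15]
  1 → bin 1  [load 13/15]
  1 → bin 1  [load 14/15]
  10 → bin 3 (new)  [load 10/15]
3 bins opened.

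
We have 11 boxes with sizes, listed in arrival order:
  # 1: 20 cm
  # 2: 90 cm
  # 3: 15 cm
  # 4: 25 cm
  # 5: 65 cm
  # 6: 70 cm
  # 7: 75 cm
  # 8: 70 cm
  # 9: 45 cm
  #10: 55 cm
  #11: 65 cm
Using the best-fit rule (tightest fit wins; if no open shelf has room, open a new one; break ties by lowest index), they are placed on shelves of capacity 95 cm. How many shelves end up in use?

9

  20 → shelf 1 (new)  [load 20/95]
  90 → shelf 2 (new)  [load 90/95]
  15 → shelf 1  [load 35/95]
  25 → shelf 1  [load 60/95]
  65 → shelf 3 (new)  [load 65/95]
  70 → shelf 4 (new)  [load 70/95]
  75 → shelf 5 (new)  [load 75/95]
  70 → shelf 6 (new)  [load 70/95]
  45 → shelf 7 (new)  [load 45/95]
  55 → shelf 8 (new)  [load 55/95]
  65 → shelf 9 (new)  [load 65/95]
9 shelves opened.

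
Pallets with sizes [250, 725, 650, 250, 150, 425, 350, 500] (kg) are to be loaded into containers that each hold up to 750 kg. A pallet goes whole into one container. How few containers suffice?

Total = 725 + 650 + 500 + 425 + 350 + 250 + 250 + 150 = 3300 kg.
Lower bound: ⌈3300/750⌉ = 5 containers.
A packing using 5 containers:
  container 1: 725 = 725
  container 2: 650 = 650
  container 3: 500 + 250 = 750
  container 4: 425 + 250 = 675
  container 5: 350 + 150 = 500
This matches the lower bound, so 5 is optimal.

5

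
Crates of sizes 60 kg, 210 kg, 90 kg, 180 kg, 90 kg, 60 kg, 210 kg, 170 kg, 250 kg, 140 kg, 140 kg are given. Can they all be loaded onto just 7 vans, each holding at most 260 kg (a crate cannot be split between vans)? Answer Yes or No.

Yes

A valid assignment using 7 vans:
  van 1: 250 = 250
  van 2: 210 = 210
  van 3: 210 = 210
  van 4: 180 + 60 = 240
  van 5: 170 + 90 = 260
  van 6: 140 + 90 = 230
  van 7: 140 + 60 = 200
Every load is within 260 kg, so 7 vans suffice.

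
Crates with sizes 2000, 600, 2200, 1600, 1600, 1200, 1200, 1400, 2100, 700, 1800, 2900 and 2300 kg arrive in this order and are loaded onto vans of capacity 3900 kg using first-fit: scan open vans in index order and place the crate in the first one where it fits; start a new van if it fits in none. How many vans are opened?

  2000 → van 1 (new)  [load 2000/3900]
  600 → van 1  [load 2600/3900]
  2200 → van 2 (new)  [load 2200/3900]
  1600 → van 2  [load 3800/3900]
  1600 → van 3 (new)  [load 1600/3900]
  1200 → van 1  [load 3800/3900]
  1200 → van 3  [load 2800/3900]
  1400 → van 4 (new)  [load 1400/3900]
  2100 → van 4  [load 3500/3900]
  700 → van 3  [load 3500/3900]
  1800 → van 5 (new)  [load 1800/3900]
  2900 → van 6 (new)  [load 2900/3900]
  2300 → van 7 (new)  [load 2300/3900]
7 vans opened.

7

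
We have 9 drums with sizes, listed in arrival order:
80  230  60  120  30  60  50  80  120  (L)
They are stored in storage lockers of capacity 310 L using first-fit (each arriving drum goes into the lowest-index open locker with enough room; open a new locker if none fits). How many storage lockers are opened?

  80 → locker 1 (new)  [load 80/310]
  230 → locker 1  [load 310/310]
  60 → locker 2 (new)  [load 60/310]
  120 → locker 2  [load 180/310]
  30 → locker 2  [load 210/310]
  60 → locker 2  [load 270/310]
  50 → locker 3 (new)  [load 50/310]
  80 → locker 3  [load 130/310]
  120 → locker 3  [load 250/310]
3 storage lockers opened.

3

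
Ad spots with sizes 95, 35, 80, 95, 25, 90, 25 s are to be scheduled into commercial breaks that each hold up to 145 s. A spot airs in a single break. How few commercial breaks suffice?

4

Total = 95 + 95 + 90 + 80 + 35 + 25 + 25 = 445 s.
Lower bound: ⌈445/145⌉ = 4 commercial breaks.
A packing using 4 commercial breaks:
  break 1: 95 + 35 = 130
  break 2: 95 + 25 + 25 = 145
  break 3: 90 = 90
  break 4: 80 = 80
This matches the lower bound, so 4 is optimal.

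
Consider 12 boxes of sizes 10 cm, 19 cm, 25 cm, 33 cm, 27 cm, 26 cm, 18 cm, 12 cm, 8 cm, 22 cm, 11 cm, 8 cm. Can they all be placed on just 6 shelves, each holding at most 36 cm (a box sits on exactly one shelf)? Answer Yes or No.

Total = 219 cm; ⌈219/36⌉ = 7.
At least 7 shelves are required, but only 6 are allowed.

No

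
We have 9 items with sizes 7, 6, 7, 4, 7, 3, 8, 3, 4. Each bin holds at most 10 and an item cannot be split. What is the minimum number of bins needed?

Total = 8 + 7 + 7 + 7 + 6 + 4 + 4 + 3 + 3 = 49.
Lower bound: ⌈49/10⌉ = 5 bins.
A packing using 6 bins:
  bin 1: 8 = 8
  bin 2: 7 + 3 = 10
  bin 3: 7 + 3 = 10
  bin 4: 7 = 7
  bin 5: 6 + 4 = 10
  bin 6: 4 = 4
No arrangement into 5 bins stays within capacity, so 6 is optimal.

6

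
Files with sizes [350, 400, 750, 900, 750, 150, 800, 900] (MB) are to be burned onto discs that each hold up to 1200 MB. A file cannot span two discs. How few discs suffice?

Total = 900 + 900 + 800 + 750 + 750 + 400 + 350 + 150 = 5000 MB.
Lower bound: ⌈5000/1200⌉ = 5 discs.
A packing using 5 discs:
  disc 1: 900 + 150 = 1050
  disc 2: 900 = 900
  disc 3: 800 + 400 = 1200
  disc 4: 750 + 350 = 1100
  disc 5: 750 = 750
This matches the lower bound, so 5 is optimal.

5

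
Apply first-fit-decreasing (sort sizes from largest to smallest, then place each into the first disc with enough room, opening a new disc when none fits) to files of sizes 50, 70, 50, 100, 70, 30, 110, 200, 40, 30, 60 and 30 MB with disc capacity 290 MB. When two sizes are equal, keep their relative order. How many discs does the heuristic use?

Sorted descending: 200, 110, 100, 70, 70, 60, 50, 50, 40, 30, 30, 30.
  200 → disc 1 (new)  [load 200/290]
  110 → disc 2 (new)  [load 110/290]
  100 → disc 2  [load 210/290]
  70 → disc 1  [load 270/290]
  70 → disc 2  [load 280/290]
  60 → disc 3 (new)  [load 60/290]
  50 → disc 3  [load 110/290]
  50 → disc 3  [load 160/290]
  40 → disc 3  [load 200/290]
  30 → disc 3  [load 230/290]
  30 → disc 3  [load 260/290]
  30 → disc 3  [load 290/290]
3 discs opened.

3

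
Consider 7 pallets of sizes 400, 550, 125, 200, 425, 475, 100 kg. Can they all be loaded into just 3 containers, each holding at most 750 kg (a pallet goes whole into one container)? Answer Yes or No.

No

Total = 2275 kg; ⌈2275/750⌉ = 4.
At least 4 containers are required, but only 3 are allowed.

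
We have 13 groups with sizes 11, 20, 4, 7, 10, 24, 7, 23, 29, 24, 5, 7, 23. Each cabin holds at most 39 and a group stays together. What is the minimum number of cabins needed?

6

Total = 29 + 24 + 24 + 23 + 23 + 20 + 11 + 10 + 7 + 7 + 7 + 5 + 4 = 194.
Lower bound: ⌈194/39⌉ = 5 cabins.
Also, 6 groups each exceed 39/2, and no two of those can share a cabin, so at least 6 cabins are needed.
A packing using 6 cabins:
  cabin 1: 29 + 10 = 39
  cabin 2: 24 + 11 + 4 = 39
  cabin 3: 24 + 7 + 7 = 38
  cabin 4: 23 + 7 + 5 = 35
  cabin 5: 23 = 23
  cabin 6: 20 = 20
This matches the lower bound, so 6 is optimal.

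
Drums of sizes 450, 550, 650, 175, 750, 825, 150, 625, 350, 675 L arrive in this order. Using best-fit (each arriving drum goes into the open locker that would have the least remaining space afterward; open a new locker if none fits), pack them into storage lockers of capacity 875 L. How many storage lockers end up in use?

  450 → locker 1 (new)  [load 450/875]
  550 → locker 2 (new)  [load 550/875]
  650 → locker 3 (new)  [load 650/875]
  175 → locker 3  [load 825/875]
  750 → locker 4 (new)  [load 750/875]
  825 → locker 5 (new)  [load 825/875]
  150 → locker 2  [load 700/875]
  625 → locker 6 (new)  [load 625/875]
  350 → locker 1  [load 800/875]
  675 → locker 7 (new)  [load 675/875]
7 storage lockers opened.

7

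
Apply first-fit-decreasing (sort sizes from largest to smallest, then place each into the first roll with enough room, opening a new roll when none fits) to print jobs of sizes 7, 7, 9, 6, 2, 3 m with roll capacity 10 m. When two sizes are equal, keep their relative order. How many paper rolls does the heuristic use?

4

Sorted descending: 9, 7, 7, 6, 3, 2.
  9 → roll 1 (new)  [load 9/10]
  7 → roll 2 (new)  [load 7/10]
  7 → roll 3 (new)  [load 7/10]
  6 → roll 4 (new)  [load 6/10]
  3 → roll 2  [load 10/10]
  2 → roll 3  [load 9/10]
4 paper rolls opened.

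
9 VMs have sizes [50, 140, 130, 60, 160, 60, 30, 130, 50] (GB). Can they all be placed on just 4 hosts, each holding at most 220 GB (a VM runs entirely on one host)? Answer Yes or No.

Yes

A valid assignment using 4 hosts:
  host 1: 160 + 60 = 220
  host 2: 140 + 60 = 200
  host 3: 130 + 50 + 30 = 210
  host 4: 130 + 50 = 180
Every load is within 220 GB, so 4 hosts suffice.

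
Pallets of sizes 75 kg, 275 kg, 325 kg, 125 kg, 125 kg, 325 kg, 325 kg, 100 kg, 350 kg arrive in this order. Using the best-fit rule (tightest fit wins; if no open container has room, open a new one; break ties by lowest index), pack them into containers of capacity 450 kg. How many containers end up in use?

5

  75 → container 1 (new)  [load 75/450]
  275 → container 1  [load 350/450]
  325 → container 2 (new)  [load 325/450]
  125 → container 2  [load 450/450]
  125 → container 3 (new)  [load 125/450]
  325 → container 3  [load 450/450]
  325 → container 4 (new)  [load 325/450]
  100 → container 1  [load 450/450]
  350 → container 5 (new)  [load 350/450]
5 containers opened.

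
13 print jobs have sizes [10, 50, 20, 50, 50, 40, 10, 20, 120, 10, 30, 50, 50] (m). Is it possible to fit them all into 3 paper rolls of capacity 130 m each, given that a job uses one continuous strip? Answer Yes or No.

No

Total = 510 m; ⌈510/130⌉ = 4.
At least 4 paper rolls are required, but only 3 are allowed.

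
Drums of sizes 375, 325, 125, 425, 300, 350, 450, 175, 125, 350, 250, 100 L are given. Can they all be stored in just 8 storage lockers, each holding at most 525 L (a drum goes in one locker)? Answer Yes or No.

Yes

A valid assignment using 8 storage lockers:
  locker 1: 450 = 450
  locker 2: 425 + 100 = 525
  locker 3: 375 + 125 = 500
  locker 4: 350 + 175 = 525
  locker 5: 350 + 125 = 475
  locker 6: 325 = 325
  locker 7: 300 = 300
  locker 8: 250 = 250
Every load is within 525 L, so 8 storage lockers suffice.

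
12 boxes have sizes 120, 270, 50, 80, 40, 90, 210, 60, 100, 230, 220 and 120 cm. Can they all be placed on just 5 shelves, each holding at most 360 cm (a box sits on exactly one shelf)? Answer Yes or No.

Yes

A valid assignment using 5 shelves:
  shelf 1: 270 + 90 = 360
  shelf 2: 230 + 120 = 350
  shelf 3: 220 + 120 = 340
  shelf 4: 210 + 100 + 50 = 360
  shelf 5: 80 + 60 + 40 = 180
Every load is within 360 cm, so 5 shelves suffice.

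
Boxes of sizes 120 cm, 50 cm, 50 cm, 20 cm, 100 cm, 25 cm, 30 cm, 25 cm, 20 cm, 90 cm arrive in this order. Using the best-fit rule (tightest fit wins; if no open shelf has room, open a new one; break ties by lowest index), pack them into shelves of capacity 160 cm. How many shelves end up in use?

  120 → shelf 1 (new)  [load 120/160]
  50 → shelf 2 (new)  [load 50/160]
  50 → shelf 2  [load 100/160]
  20 → shelf 1  [load 140/160]
  100 → shelf 3 (new)  [load 100/160]
  25 → shelf 2  [load 125/160]
  30 → shelf 2  [load 155/160]
  25 → shelf 3  [load 125/160]
  20 → shelf 1  [load 160/160]
  90 → shelf 4 (new)  [load 90/160]
4 shelves opened.

4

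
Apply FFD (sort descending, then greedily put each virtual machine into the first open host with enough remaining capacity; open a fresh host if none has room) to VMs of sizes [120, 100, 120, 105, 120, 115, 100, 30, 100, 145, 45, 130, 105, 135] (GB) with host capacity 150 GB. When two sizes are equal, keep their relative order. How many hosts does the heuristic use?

Sorted descending: 145, 135, 130, 120, 120, 120, 115, 105, 105, 100, 100, 100, 45, 30.
  145 → host 1 (new)  [load 145/150]
  135 → host 2 (new)  [load 135/150]
  130 → host 3 (new)  [load 130/150]
  120 → host 4 (new)  [load 120/150]
  120 → host 5 (new)  [load 120/150]
  120 → host 6 (new)  [load 120/150]
  115 → host 7 (new)  [load 115/150]
  105 → host 8 (new)  [load 105/150]
  105 → host 9 (new)  [load 105/150]
  100 → host 10 (new)  [load 100/150]
  100 → host 11 (new)  [load 100/150]
  100 → host 12 (new)  [load 100/150]
  45 → host 8  [load 150/150]
  30 → host 4  [load 150/150]
12 hosts opened.

12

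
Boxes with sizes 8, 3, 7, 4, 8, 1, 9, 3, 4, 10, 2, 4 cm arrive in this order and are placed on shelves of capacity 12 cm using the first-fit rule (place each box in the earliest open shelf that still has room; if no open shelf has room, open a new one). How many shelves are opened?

6

  8 → shelf 1 (new)  [load 8/12]
  3 → shelf 1  [load 11/12]
  7 → shelf 2 (new)  [load 7/12]
  4 → shelf 2  [load 11/12]
  8 → shelf 3 (new)  [load 8/12]
  1 → shelf 1  [load 12/12]
  9 → shelf 4 (new)  [load 9/12]
  3 → shelf 3  [load 11/12]
  4 → shelf 5 (new)  [load 4/12]
  10 → shelf 6 (new)  [load 10/12]
  2 → shelf 4  [load 11/12]
  4 → shelf 5  [load 8/12]
6 shelves opened.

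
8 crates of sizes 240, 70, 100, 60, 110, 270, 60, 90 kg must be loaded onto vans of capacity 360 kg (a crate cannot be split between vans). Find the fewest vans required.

Total = 270 + 240 + 110 + 100 + 90 + 70 + 60 + 60 = 1000 kg.
Lower bound: ⌈1000/360⌉ = 3 vans.
A packing using 3 vans:
  van 1: 270 + 90 = 360
  van 2: 240 + 110 = 350
  van 3: 100 + 70 + 60 + 60 = 290
This matches the lower bound, so 3 is optimal.

3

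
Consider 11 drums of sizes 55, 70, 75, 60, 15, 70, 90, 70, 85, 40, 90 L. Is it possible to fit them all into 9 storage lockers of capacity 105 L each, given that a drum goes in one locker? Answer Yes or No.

A valid assignment using 9 storage lockers:
  locker 1: 90 + 15 = 105
  locker 2: 90 = 90
  locker 3: 85 = 85
  locker 4: 75 = 75
  locker 5: 70 = 70
  locker 6: 70 = 70
  locker 7: 70 = 70
  locker 8: 60 + 40 = 100
  locker 9: 55 = 55
Every load is within 105 L, so 9 storage lockers suffice.

Yes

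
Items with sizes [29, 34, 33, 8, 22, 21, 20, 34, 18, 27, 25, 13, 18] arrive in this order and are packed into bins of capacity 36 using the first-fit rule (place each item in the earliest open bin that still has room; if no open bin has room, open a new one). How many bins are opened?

  29 → bin 1 (new)  [load 29/36]
  34 → bin 2 (new)  [load 34/36]
  33 → bin 3 (new)  [load 33/36]
  8 → bin 4 (new)  [load 8/36]
  22 → bin 4  [load 30/36]
  21 → bin 5 (new)  [load 21/36]
  20 → bin 6 (new)  [load 20/36]
  34 → bin 7 (new)  [load 34/36]
  18 → bin 8 (new)  [load 18/36]
  27 → bin 9 (new)  [load 27/36]
  25 → bin 10 (new)  [load 25/36]
  13 → bin 5  [load 34/36]
  18 → bin 8  [load 36/36]
10 bins opened.

10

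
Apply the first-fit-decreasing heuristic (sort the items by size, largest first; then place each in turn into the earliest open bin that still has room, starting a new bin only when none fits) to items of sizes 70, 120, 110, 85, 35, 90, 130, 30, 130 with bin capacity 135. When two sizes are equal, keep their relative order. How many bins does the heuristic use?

Sorted descending: 130, 130, 120, 110, 90, 85, 70, 35, 30.
  130 → bin 1 (new)  [load 130/135]
  130 → bin 2 (new)  [load 130/135]
  120 → bin 3 (new)  [load 120/135]
  110 → bin 4 (new)  [load 110/135]
  90 → bin 5 (new)  [load 90/135]
  85 → bin 6 (new)  [load 85/135]
  70 → bin 7 (new)  [load 70/135]
  35 → bin 5  [load 125/135]
  30 → bin 6  [load 115/135]
7 bins opened.

7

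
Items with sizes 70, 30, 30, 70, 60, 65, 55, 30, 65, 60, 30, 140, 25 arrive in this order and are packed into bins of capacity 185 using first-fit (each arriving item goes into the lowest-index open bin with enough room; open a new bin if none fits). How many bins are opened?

  70 → bin 1 (new)  [load 70/185]
  30 → bin 1  [load 100/185]
  30 → bin 1  [load 130/185]
  70 → bin 2 (new)  [load 70/185]
  60 → bin 2  [load 130/185]
  65 → bin 3 (new)  [load 65/185]
  55 → bin 1  [load 185/185]
  30 → bin 2  [load 160/185]
  65 → bin 3  [load 130/185]
  60 → bin 4 (new)  [load 60/185]
  30 → bin 3  [load 160/185]
  140 → bin 5 (new)  [load 140/185]
  25 → bin 2  [load 185/185]
5 bins opened.

5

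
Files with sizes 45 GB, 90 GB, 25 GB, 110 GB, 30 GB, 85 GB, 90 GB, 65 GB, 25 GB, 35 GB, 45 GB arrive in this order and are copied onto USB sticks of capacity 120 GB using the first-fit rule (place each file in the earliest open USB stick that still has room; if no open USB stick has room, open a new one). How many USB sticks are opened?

  45 → USB stick 1 (new)  [load 45/120]
  90 → USB stick 2 (new)  [load 90/120]
  25 → USB stick 1  [load 70/120]
  110 → USB stick 3 (new)  [load 110/120]
  30 → USB stick 1  [load 100/120]
  85 → USB stick 4 (new)  [load 85/120]
  90 → USB stick 5 (new)  [load 90/120]
  65 → USB stick 6 (new)  [load 65/120]
  25 → USB stick 2  [load 115/120]
  35 → USB stick 4  [load 120/120]
  45 → USB stick 6  [load 110/120]
6 USB sticks opened.

6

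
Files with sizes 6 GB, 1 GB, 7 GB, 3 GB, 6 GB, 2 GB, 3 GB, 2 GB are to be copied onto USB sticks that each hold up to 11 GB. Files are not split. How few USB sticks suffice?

Total = 7 + 6 + 6 + 3 + 3 + 2 + 2 + 1 = 30 GB.
Lower bound: ⌈30/11⌉ = 3 USB sticks.
A packing using 3 USB sticks:
  USB stick 1: 7 + 3 + 1 = 11
  USB stick 2: 6 + 3 + 2 = 11
  USB stick 3: 6 + 2 = 8
This matches the lower bound, so 3 is optimal.

3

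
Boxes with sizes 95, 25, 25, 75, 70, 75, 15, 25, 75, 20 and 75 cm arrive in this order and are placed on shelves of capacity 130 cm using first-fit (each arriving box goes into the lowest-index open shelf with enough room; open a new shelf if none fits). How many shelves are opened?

6

  95 → shelf 1 (new)  [load 95/130]
  25 → shelf 1  [load 120/130]
  25 → shelf 2 (new)  [load 25/130]
  75 → shelf 2  [load 100/130]
  70 → shelf 3 (new)  [load 70/130]
  75 → shelf 4 (new)  [load 75/130]
  15 → shelf 2  [load 115/130]
  25 → shelf 3  [load 95/130]
  75 → shelf 5 (new)  [load 75/130]
  20 → shelf 3  [load 115/130]
  75 → shelf 6 (new)  [load 75/130]
6 shelves opened.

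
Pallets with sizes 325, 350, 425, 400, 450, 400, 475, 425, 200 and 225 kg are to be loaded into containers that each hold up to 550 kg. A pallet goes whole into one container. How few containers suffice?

8

Total = 475 + 450 + 425 + 425 + 400 + 400 + 350 + 325 + 225 + 200 = 3675 kg.
Lower bound: ⌈3675/550⌉ = 7 containers.
Also, 8 pallets each exceed 275 kg, and no two of those can share a container, so at least 8 containers are needed.
A packing using 8 containers:
  container 1: 475 = 475
  container 2: 450 = 450
  container 3: 425 = 425
  container 4: 425 = 425
  container 5: 400 = 400
  container 6: 400 = 400
  container 7: 350 + 200 = 550
  container 8: 325 + 225 = 550
This matches the lower bound, so 8 is optimal.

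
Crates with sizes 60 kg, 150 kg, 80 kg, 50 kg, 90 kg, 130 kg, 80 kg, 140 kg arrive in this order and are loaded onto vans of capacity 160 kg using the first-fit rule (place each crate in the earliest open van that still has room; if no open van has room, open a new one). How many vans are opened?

  60 → van 1 (new)  [load 60/160]
  150 → van 2 (new)  [load 150/160]
  80 → van 1  [load 140/160]
  50 → van 3 (new)  [load 50/160]
  90 → van 3  [load 140/160]
  130 → van 4 (new)  [load 130/160]
  80 → van 5 (new)  [load 80/160]
  140 → van 6 (new)  [load 140/160]
6 vans opened.

6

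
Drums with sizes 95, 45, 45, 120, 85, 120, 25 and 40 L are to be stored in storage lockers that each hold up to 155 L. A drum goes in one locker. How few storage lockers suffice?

5

Total = 120 + 120 + 95 + 85 + 45 + 45 + 40 + 25 = 575 L.
Lower bound: ⌈575/155⌉ = 4 storage lockers.
A packing using 5 storage lockers:
  locker 1: 120 + 25 = 145
  locker 2: 120 = 120
  locker 3: 95 + 45 = 140
  locker 4: 85 + 45 = 130
  locker 5: 40 = 40
No arrangement into 4 storage lockers stays within capacity, so 5 is optimal.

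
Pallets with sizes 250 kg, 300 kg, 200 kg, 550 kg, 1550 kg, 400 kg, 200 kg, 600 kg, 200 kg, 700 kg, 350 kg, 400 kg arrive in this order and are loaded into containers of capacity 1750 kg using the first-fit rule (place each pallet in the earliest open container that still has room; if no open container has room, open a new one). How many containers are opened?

  250 → container 1 (new)  [load 250/1750]
  300 → container 1  [load 550/1750]
  200 → container 1  [load 750/1750]
  550 → container 1  [load 1300/1750]
  1550 → container 2 (new)  [load 1550/1750]
  400 → container 1  [load 1700/1750]
  200 → container 2  [load 1750/1750]
  600 → container 3 (new)  [load 600/1750]
  200 → container 3  [load 800/1750]
  700 → container 3  [load 1500/1750]
  350 → container 4 (new)  [load 350/1750]
  400 → container 4  [load 750/1750]
4 containers opened.

4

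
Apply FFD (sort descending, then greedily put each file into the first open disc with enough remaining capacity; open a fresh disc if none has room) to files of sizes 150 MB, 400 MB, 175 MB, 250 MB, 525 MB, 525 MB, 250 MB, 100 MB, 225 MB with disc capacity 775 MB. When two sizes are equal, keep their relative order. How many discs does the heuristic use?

Sorted descending: 525, 525, 400, 250, 250, 225, 175, 150, 100.
  525 → disc 1 (new)  [load 525/775]
  525 → disc 2 (new)  [load 525/775]
  400 → disc 3 (new)  [load 400/775]
  250 → disc 1  [load 775/775]
  250 → disc 2  [load 775/775]
  225 → disc 3  [load 625/775]
  175 → disc 4 (new)  [load 175/775]
  150 → disc 3  [load 775/775]
  100 → disc 4  [load 275/775]
4 discs opened.

4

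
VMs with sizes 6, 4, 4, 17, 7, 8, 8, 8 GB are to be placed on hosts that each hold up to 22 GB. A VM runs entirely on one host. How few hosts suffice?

Total = 17 + 8 + 8 + 8 + 7 + 6 + 4 + 4 = 62 GB.
Lower bound: ⌈62/22⌉ = 3 hosts.
A packing using 3 hosts:
  host 1: 17 + 4 = 21
  host 2: 8 + 8 + 6 = 22
  host 3: 8 + 7 + 4 = 19
This matches the lower bound, so 3 is optimal.

3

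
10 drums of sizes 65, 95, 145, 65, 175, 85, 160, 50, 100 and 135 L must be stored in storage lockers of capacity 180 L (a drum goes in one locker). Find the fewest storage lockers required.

7

Total = 175 + 160 + 145 + 135 + 100 + 95 + 85 + 65 + 65 + 50 = 1075 L.
Lower bound: ⌈1075/180⌉ = 6 storage lockers.
A packing using 7 storage lockers:
  locker 1: 175 = 175
  locker 2: 160 = 160
  locker 3: 145 = 145
  locker 4: 135 = 135
  locker 5: 100 + 65 = 165
  locker 6: 95 + 85 = 180
  locker 7: 65 + 50 = 115
No arrangement into 6 storage lockers stays within capacity, so 7 is optimal.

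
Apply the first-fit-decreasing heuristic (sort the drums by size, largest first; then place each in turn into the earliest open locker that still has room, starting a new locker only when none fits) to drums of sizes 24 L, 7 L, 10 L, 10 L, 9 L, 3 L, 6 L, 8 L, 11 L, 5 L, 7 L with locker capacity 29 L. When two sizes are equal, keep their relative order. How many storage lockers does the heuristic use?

4

Sorted descending: 24, 11, 10, 10, 9, 8, 7, 7, 6, 5, 3.
  24 → locker 1 (new)  [load 24/29]
  11 → locker 2 (new)  [load 11/29]
  10 → locker 2  [load 21/29]
  10 → locker 3 (new)  [load 10/29]
  9 → locker 3  [load 19/29]
  8 → locker 2  [load 29/29]
  7 → locker 3  [load 26/29]
  7 → locker 4 (new)  [load 7/29]
  6 → locker 4  [load 13/29]
  5 → locker 1  [load 29/29]
  3 → locker 3  [load 29/29]
4 storage lockers opened.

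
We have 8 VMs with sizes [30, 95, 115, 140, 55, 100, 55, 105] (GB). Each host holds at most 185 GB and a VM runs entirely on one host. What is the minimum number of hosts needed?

Total = 140 + 115 + 105 + 100 + 95 + 55 + 55 + 30 = 695 GB.
Lower bound: ⌈695/185⌉ = 4 hosts.
Also, 5 VMs each exceed 185/2 GB, and no two of those can share a host, so at least 5 hosts are needed.
A packing using 5 hosts:
  host 1: 140 + 30 = 170
  host 2: 115 + 55 = 170
  host 3: 105 + 55 = 160
  host 4: 100 = 100
  host 5: 95 = 95
This matches the lower bound, so 5 is optimal.

5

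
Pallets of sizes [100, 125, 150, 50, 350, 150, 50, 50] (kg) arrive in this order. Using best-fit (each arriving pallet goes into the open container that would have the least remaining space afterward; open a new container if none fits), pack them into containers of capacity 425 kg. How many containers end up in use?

3

  100 → container 1 (new)  [load 100/425]
  125 → container 1  [load 225/425]
  150 → container 1  [load 375/425]
  50 → container 1  [load 425/425]
  350 → container 2 (new)  [load 350/425]
  150 → container 3 (new)  [load 150/425]
  50 → container 2  [load 400/425]
  50 → container 3  [load 200/425]
3 containers opened.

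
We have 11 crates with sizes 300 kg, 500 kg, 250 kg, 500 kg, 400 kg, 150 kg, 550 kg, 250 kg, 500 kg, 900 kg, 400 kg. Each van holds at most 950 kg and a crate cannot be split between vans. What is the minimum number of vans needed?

6

Total = 900 + 550 + 500 + 500 + 500 + 400 + 400 + 300 + 250 + 250 + 150 = 4700 kg.
Lower bound: ⌈4700/950⌉ = 5 vans.
A packing using 6 vans:
  van 1: 900 = 900
  van 2: 550 + 400 = 950
  van 3: 500 + 400 = 900
  van 4: 500 + 300 + 150 = 950
  van 5: 500 + 250 = 750
  van 6: 250 = 250
No arrangement into 5 vans stays within capacity, so 6 is optimal.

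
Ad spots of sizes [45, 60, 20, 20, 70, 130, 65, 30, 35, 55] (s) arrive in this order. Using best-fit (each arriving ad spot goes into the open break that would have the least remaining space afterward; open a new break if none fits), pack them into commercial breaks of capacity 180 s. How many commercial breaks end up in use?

  45 → break 1 (new)  [load 45/180]
  60 → break 1  [load 105/180]
  20 → break 1  [load 125/180]
  20 → break 1  [load 145/180]
  70 → break 2 (new)  [load 70/180]
  130 → break 3 (new)  [load 130/180]
  65 → break 2  [load 135/180]
  30 → break 1  [load 175/180]
  35 → break 2  [load 170/180]
  55 → break 4 (new)  [load 55/180]
4 commercial breaks opened.

4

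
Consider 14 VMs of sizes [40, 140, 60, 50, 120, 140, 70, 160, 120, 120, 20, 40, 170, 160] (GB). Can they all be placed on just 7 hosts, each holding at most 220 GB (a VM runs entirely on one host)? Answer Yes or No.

No

Total = 1410 GB; ⌈1410/220⌉ = 7.
8 VMs each exceed half the capacity and cannot share a host, forcing at least 8 hosts.
At least 8 hosts are required, but only 7 are allowed.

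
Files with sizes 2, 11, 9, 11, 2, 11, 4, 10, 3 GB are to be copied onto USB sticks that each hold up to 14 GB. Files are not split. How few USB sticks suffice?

Total = 11 + 11 + 11 + 10 + 9 + 4 + 3 + 2 + 2 = 63 GB.
Lower bound: ⌈63/14⌉ = 5 USB sticks.
A packing using 5 USB sticks:
  USB stick 1: 11 + 3 = 14
  USB stick 2: 11 + 2 = 13
  USB stick 3: 11 + 2 = 13
  USB stick 4: 10 + 4 = 14
  USB stick 5: 9 = 9
This matches the lower bound, so 5 is optimal.

5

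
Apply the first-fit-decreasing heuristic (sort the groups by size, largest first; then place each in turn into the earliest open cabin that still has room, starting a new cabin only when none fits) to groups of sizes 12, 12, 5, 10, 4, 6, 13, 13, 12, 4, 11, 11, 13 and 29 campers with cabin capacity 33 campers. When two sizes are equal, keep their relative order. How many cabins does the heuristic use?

Sorted descending: 29, 13, 13, 13, 12, 12, 12, 11, 11, 10, 6, 5, 4, 4.
  29 → cabin 1 (new)  [load 29/33]
  13 → cabin 2 (new)  [load 13/33]
  13 → cabin 2  [load 26/33]
  13 → cabin 3 (new)  [load 13/33]
  12 → cabin 3  [load 25/33]
  12 → cabin 4 (new)  [load 12/33]
  12 → cabin 4  [load 24/33]
  11 → cabin 5 (new)  [load 11/33]
  11 → cabin 5  [load 22/33]
  10 → cabin 5  [load 32/33]
  6 → cabin 2  [load 32/33]
  5 → cabin 3  [load 30/33]
  4 → cabin 1  [load 33/33]
  4 → cabin 4  [load 28/33]
5 cabins opened.

5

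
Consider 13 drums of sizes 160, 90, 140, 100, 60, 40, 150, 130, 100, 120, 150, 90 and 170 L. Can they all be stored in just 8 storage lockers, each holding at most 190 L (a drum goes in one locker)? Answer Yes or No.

No

Total = 1500 L; ⌈1500/190⌉ = 8.
9 drums each exceed half the capacity and cannot share a locker, forcing at least 9 storage lockers.
At least 9 storage lockers are required, but only 8 are allowed.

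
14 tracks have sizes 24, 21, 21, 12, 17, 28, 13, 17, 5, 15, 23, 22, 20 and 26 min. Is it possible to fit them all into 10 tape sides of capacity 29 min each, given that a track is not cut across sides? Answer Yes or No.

Total = 264 min; ⌈264/29⌉ = 10.
11 tracks each exceed half the capacity and cannot share a side, forcing at least 11 tape sides.
At least 11 tape sides are required, but only 10 are allowed.

No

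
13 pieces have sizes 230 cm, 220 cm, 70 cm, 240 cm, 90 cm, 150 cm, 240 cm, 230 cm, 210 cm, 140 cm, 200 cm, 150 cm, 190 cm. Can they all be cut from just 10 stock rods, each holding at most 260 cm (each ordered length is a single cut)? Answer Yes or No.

No

Total = 2360 cm; ⌈2360/260⌉ = 10.
11 pieces each exceed half the capacity and cannot share a stock rod, forcing at least 11 stock rods.
At least 11 stock rods are required, but only 10 are allowed.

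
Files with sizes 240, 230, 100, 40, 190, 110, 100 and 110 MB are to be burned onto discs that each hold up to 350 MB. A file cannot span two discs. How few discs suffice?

Total = 240 + 230 + 190 + 110 + 110 + 100 + 100 + 40 = 1120 MB.
Lower bound: ⌈1120/350⌉ = 4 discs.
A packing using 4 discs:
  disc 1: 240 + 110 = 350
  disc 2: 230 + 110 = 340
  disc 3: 190 + 100 + 40 = 330
  disc 4: 100 = 100
This matches the lower bound, so 4 is optimal.

4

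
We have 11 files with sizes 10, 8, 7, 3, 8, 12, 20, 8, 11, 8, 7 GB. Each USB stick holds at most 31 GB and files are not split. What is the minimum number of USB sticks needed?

4

Total = 20 + 12 + 11 + 10 + 8 + 8 + 8 + 8 + 7 + 7 + 3 = 102 GB.
Lower bound: ⌈102/31⌉ = 4 USB sticks.
A packing using 4 USB sticks:
  USB stick 1: 20 + 11 = 31
  USB stick 2: 12 + 10 + 8 = 30
  USB stick 3: 8 + 8 + 8 + 7 = 31
  USB stick 4: 7 + 3 = 10
This matches the lower bound, so 4 is optimal.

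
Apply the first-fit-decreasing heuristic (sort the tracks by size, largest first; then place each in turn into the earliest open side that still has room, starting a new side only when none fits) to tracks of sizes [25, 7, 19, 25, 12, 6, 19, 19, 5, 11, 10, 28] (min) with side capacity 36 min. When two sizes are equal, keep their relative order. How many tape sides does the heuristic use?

Sorted descending: 28, 25, 25, 19, 19, 19, 12, 11, 10, 7, 6, 5.
  28 → side 1 (new)  [load 28/36]
  25 → side 2 (new)  [load 25/36]
  25 → side 3 (new)  [load 25/36]
  19 → side 4 (new)  [load 19/36]
  19 → side 5 (new)  [load 19/36]
  19 → side 6 (new)  [load 19/36]
  12 → side 4  [load 31/36]
  11 → side 2  [load 36/36]
  10 → side 3  [load 35/36]
  7 → side 1  [load 35/36]
  6 → side 5  [load 25/36]
  5 → side 4  [load 36/36]
6 tape sides opened.

6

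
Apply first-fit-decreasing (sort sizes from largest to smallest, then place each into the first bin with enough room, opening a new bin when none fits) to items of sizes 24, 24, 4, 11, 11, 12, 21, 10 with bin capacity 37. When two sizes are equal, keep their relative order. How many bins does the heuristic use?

Sorted descending: 24, 24, 21, 12, 11, 11, 10, 4.
  24 → bin 1 (new)  [load 24/37]
  24 → bin 2 (new)  [load 24/37]
  21 → bin 3 (new)  [load 21/37]
  12 → bin 1  [load 36/37]
  11 → bin 2  [load 35/37]
  11 → bin 3  [load 32/37]
  10 → bin 4 (new)  [load 10/37]
  4 → bin 3  [load 36/37]
4 bins opened.

4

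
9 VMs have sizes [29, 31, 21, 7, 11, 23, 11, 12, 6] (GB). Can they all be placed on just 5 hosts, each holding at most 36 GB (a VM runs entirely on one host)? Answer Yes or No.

A valid assignment using 5 hosts:
  host 1: 31 = 31
  host 2: 29 + 7 = 36
  host 3: 23 + 12 = 35
  host 4: 21 + 11 = 32
  host 5: 11 + 6 = 17
Every load is within 36 GB, so 5 hosts suffice.

Yes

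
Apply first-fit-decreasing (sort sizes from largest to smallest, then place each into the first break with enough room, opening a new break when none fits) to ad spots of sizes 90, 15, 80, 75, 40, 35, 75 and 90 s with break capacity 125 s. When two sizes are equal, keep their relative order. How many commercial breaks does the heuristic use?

Sorted descending: 90, 90, 80, 75, 75, 40, 35, 15.
  90 → break 1 (new)  [load 90/125]
  90 → break 2 (new)  [load 90/125]
  80 → break 3 (new)  [load 80/125]
  75 → break 4 (new)  [load 75/125]
  75 → break 5 (new)  [load 75/125]
  40 → break 3  [load 120/125]
  35 → break 1  [load 125/125]
  15 → break 2  [load 105/125]
5 commercial breaks opened.

5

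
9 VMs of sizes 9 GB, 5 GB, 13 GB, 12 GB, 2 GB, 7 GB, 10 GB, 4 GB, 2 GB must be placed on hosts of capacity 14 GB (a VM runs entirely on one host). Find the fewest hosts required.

5

Total = 13 + 12 + 10 + 9 + 7 + 5 + 4 + 2 + 2 = 64 GB.
Lower bound: ⌈64/14⌉ = 5 hosts.
A packing using 5 hosts:
  host 1: 13 = 13
  host 2: 12 + 2 = 14
  host 3: 10 + 4 = 14
  host 4: 9 + 5 = 14
  host 5: 7 + 2 = 9
This matches the lower bound, so 5 is optimal.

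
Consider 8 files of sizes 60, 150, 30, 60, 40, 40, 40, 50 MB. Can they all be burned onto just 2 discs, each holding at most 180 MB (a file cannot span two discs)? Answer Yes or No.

Total = 470 MB; ⌈470/180⌉ = 3.
At least 3 discs are required, but only 2 are allowed.

No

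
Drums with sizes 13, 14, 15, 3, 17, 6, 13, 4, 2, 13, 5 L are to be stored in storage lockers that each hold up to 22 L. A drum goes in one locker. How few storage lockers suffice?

6

Total = 17 + 15 + 14 + 13 + 13 + 13 + 6 + 5 + 4 + 3 + 2 = 105 L.
Lower bound: ⌈105/22⌉ = 5 storage lockers.
Also, 6 drums each exceed 11 L, and no two of those can share a locker, so at least 6 storage lockers are needed.
A packing using 6 storage lockers:
  locker 1: 17 + 5 = 22
  locker 2: 15 + 6 = 21
  locker 3: 14 + 4 + 3 = 21
  locker 4: 13 + 2 = 15
  locker 5: 13 = 13
  locker 6: 13 = 13
This matches the lower bound, so 6 is optimal.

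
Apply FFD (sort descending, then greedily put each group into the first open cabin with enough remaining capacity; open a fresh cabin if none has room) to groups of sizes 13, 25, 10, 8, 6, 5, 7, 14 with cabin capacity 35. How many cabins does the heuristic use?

3

Sorted descending: 25, 14, 13, 10, 8, 7, 6, 5.
  25 → cabin 1 (new)  [load 25/35]
  14 → cabin 2 (new)  [load 14/35]
  13 → cabin 2  [load 27/35]
  10 → cabin 1  [load 35/35]
  8 → cabin 2  [load 35/35]
  7 → cabin 3 (new)  [load 7/35]
  6 → cabin 3  [load 13/35]
  5 → cabin 3  [load 18/35]
3 cabins opened.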